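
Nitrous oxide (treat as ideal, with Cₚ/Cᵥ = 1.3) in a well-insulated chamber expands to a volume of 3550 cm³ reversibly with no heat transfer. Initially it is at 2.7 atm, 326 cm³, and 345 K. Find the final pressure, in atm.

Adiabatic: P₁V₁^γ = P₂V₂^γ ⇒ P₂ = P₁ (V₁/V₂)^γ.
P₂ = 2.7 × (326/3550)^(1.3) = 0.1211 atm.

P₂ ≈ 0.121 atm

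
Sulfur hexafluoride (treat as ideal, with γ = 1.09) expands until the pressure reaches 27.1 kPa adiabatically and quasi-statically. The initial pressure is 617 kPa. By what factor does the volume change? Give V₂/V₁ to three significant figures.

V₂/V₁ ≈ 17.6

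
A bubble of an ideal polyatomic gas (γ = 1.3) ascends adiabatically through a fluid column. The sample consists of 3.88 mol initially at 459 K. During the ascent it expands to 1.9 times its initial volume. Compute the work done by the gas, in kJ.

For a reversible adiabat TV^(γ−1) is constant, so T₂ = T₁ (V₁/V₂)^(γ−1).
T₂ = 459 × (1/1.9)^(0.3) = 378.6 K.
Q = 0, so ΔU = W_on_gas = nCᵥΔT with Cᵥ = R/(γ−1) = 27.71 J/(mol·K).
ΔU = 3.88 × 27.71 × (378.6 − 459) = -8645 J.
Work done by the gas = −ΔU = 8645 J.

W ≈ 8.64 kJ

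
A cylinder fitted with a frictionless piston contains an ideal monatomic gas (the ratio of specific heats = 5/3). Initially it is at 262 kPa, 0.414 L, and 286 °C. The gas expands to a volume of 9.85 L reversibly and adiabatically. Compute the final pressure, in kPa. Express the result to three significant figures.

P₂ ≈ 1.33 kPa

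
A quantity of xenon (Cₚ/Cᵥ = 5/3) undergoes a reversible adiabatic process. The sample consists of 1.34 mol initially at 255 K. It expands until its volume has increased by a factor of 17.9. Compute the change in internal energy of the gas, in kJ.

For a reversible adiabat TV^(γ−1) is constant, so T₂ = T₁ (V₁/V₂)^(γ−1).
T₂ = 255 × (1/17.9)^(2/3) = 37.27 K.
Q = 0, so ΔU = W_on_gas = nCᵥΔT with Cᵥ = R/(γ−1) = 12.47 J/(mol·K).
ΔU = 1.34 × 12.47 × (37.27 − 255) = -3639 J.

ΔU ≈ -3.64 kJ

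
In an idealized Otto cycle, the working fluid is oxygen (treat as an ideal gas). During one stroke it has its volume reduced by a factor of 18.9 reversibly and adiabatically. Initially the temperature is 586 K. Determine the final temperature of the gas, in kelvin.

T₂ ≈ 1900 K

Adiabatic: T₁V₁^(γ−1) = T₂V₂^(γ−1) ⇒ T₂ = T₁ (V₁/V₂)^(γ−1).
For a diatomic ideal gas γ = 7/5, so γ−1 = 2/5.
T₂ = 586 × 18.9^(2/5) = 1899 K.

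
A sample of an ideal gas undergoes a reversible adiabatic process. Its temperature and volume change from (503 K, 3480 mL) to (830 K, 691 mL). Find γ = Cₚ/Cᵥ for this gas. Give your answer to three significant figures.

TV^(γ−1) = const ⇒ γ − 1 = ln(T₂/T₁) / ln(V₁/V₂).
γ = 1 + ln(830/503) / ln(3480/691) = 1.31.

γ ≈ 1.31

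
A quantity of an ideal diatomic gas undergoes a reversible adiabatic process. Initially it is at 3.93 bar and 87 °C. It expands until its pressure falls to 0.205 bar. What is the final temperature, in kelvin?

Adiabatic: T₂/T₁ = (P₂/P₁)^((γ−1)/γ).
For a diatomic ideal gas γ = 7/5, so (γ−1)/γ = 2/7.
T₁ = 87 °C = 360.1 K.
T₂ = 360.1 × (0.205/3.93)^(2/7) = 154.9 K.

T₂ ≈ 155 K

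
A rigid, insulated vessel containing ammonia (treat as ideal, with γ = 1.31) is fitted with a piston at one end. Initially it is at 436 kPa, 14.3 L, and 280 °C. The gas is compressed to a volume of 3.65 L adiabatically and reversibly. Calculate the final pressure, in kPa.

P₂ ≈ 2610 kPa

Adiabatic: P₁V₁^γ = P₂V₂^γ ⇒ P₂ = P₁ (V₁/V₂)^γ.
P₂ = 436 × (14.3/3.65)^(1.31) = 2608 kPa.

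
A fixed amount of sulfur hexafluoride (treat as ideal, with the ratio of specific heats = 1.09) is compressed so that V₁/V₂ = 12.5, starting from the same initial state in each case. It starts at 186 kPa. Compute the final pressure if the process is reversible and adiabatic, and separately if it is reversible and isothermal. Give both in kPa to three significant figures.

adiabatic: 2920 kPa; isothermal: 2320 kPa

Isothermal: P₂ = P₁(V₁/V₂) = 186×12.5 = 2325 kPa.
Adiabatic: P₂ = P₁(V₁/V₂)^γ = 186×12.5^(1.09) = 2918 kPa.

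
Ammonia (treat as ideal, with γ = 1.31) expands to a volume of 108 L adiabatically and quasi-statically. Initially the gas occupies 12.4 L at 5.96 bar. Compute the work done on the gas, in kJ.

P₂ = P₁(V₁/V₂)^γ = 5.96×(12.4/108)^(1.31) = 0.3498 bar.
For a reversible adiabat, W_by_gas = (P₁V₁ − P₂V₂)/(γ−1).
W_by = (596000×0.0124 − 34980×0.108) / (0.31) = 11650 J.
W_on_gas = −W_by = -11650 J.

W ≈ -11.7 kJ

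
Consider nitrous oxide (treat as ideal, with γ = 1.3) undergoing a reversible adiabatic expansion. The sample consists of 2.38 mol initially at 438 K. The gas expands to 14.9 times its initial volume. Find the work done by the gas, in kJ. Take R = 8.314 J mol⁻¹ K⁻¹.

W ≈ 16.0 kJ

Adiabatic: T₁V₁^(γ−1) = T₂V₂^(γ−1) ⇒ T₂ = T₁ (V₁/V₂)^(γ−1).
T₂ = 438 × (1/14.9)^(0.3) = 194.8 K.
Q = 0, so ΔU = W_on_gas = nCᵥΔT with Cᵥ = R/(γ−1) = 27.71 J/(mol·K).
ΔU = 2.38 × 27.71 × (194.8 − 438) = -16040 J.
Work done by the gas = −ΔU = 16040 J.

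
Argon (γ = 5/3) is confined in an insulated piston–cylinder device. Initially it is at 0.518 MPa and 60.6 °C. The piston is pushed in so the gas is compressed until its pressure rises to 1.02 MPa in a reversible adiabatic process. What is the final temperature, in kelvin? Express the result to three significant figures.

Along an adiabat T P^((1−γ)/γ) is constant, so T₂ = T₁ (P₂/P₁)^((γ−1)/γ).
T₁ = 60.6 °C = 333.8 K.
T₂ = 333.8 × (1.02/0.518)^(2/5) = 437.7 K.

T₂ ≈ 438 K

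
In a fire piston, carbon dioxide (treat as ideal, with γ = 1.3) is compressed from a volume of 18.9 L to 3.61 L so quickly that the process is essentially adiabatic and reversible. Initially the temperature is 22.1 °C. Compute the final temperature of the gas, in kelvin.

T₂ ≈ 485 K

For a reversible adiabat TV^(γ−1) is constant, so T₂ = T₁ (V₁/V₂)^(γ−1).
T₁ = 22.1 °C = 295.2 K.
T₂ = 295.2 × (18.9/3.61)^(0.3) = 485.2 K.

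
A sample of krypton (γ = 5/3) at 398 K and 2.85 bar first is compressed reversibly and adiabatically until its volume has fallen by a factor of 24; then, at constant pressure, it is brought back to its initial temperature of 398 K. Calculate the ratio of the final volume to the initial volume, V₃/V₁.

V₃/V₁ ≈ 0.00501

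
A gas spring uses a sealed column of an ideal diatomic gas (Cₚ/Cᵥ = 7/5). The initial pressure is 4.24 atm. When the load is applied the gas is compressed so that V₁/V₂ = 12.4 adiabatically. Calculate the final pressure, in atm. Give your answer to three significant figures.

P₂ ≈ 144 atm

Adiabatic: P₁V₁^γ = P₂V₂^γ ⇒ P₂ = P₁ (V₁/V₂)^γ.
P₂ = 4.24 × 12.4^(7/5) = 143.9 atm.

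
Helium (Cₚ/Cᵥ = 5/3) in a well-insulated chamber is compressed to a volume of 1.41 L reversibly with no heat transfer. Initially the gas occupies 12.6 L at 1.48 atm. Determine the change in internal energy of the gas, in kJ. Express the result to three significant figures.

ΔU ≈ 9.37 kJ

P₂ = P₁(V₁/V₂)^γ = 1.48×(12.6/1.41)^(5/3) = 56.95 atm.
For a reversible adiabat, W_by_gas = (P₁V₁ − P₂V₂)/(γ−1).
W_by = (150000×0.0126 − 5.771×10^6×0.00141) / (2/3) = -9371 J.
Q = 0 ⇒ ΔU = −W_by = 9371 J.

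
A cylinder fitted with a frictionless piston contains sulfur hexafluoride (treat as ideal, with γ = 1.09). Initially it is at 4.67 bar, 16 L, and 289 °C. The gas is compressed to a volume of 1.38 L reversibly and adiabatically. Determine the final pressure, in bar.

Adiabatic: P₁V₁^γ = P₂V₂^γ ⇒ P₂ = P₁ (V₁/V₂)^γ.
P₂ = 4.67 × (16/1.38)^(1.09) = 67.51 bar.

P₂ ≈ 67.5 bar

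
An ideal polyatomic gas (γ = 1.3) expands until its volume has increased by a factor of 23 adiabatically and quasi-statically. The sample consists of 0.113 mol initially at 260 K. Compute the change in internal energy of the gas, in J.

ΔU ≈ -496 J

Adiabatic: T₁V₁^(γ−1) = T₂V₂^(γ−1) ⇒ T₂ = T₁ (V₁/V₂)^(γ−1).
T₂ = 260 × (1/23)^(0.3) = 101.5 K.
Q = 0, so ΔU = W_on_gas = nCᵥΔT with Cᵥ = R/(γ−1) = 27.71 J/(mol·K).
ΔU = 0.113 × 27.71 × (101.5 − 260) = -496.4 J.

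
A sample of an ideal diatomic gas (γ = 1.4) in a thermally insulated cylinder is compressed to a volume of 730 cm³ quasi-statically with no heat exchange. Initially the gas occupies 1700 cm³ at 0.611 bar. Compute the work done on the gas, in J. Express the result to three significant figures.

W ≈ 104 J

P₂ = P₁(V₁/V₂)^γ = 0.611×(1700/730)^(1.4) = 1.995 bar.
For a reversible adiabat, W_by_gas = (P₁V₁ − P₂V₂)/(γ−1).
W_by = (61100×0.0017 − 199500×0.00073) / (0.4) = -104.5 J.
W_on_gas = −W_by = 104.5 J.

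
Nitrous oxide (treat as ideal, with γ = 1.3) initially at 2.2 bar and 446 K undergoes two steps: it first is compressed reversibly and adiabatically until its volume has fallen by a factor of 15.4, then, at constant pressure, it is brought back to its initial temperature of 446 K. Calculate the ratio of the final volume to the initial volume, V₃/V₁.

Adiabatic step: V₂/V₁ = 0.06494; T₂ = T₁·15.4^(0.3) = 1013 K.
Isobaric step: V₃/V₂ = T₃/T₂ = 446/1013.
V₃/V₁ = (V₂/V₁)(V₃/V₂) = 0.06494 × (446/1013) = 0.02859.

V₃/V₁ ≈ 0.0286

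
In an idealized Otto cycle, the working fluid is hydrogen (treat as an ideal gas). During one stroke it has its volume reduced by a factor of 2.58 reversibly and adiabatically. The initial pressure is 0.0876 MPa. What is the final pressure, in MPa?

P₂ ≈ 0.330 MPa

Adiabatic: P₁V₁^γ = P₂V₂^γ ⇒ P₂ = P₁ (V₁/V₂)^γ.
For a diatomic ideal gas γ = 7/5.
P₂ = 0.0876 × 2.58^(7/5) = 0.3302 MPa.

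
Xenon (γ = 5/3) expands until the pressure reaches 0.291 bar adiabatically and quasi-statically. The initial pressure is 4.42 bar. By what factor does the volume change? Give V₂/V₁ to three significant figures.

From PV^γ = const, V₂/V₁ = (P₁/P₂)^(1/γ).
V₂/V₁ = (4.42/0.291)^(3/5) = 5.116.

V₂/V₁ ≈ 5.12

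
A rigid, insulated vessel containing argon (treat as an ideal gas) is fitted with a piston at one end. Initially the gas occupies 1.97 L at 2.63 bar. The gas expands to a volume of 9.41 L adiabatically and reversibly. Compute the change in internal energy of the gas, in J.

ΔU ≈ -503 J

γ = 5/3 for a monatomic ideal gas.
P₂ = P₁(V₁/V₂)^γ = 2.63×(1.97/9.41)^(5/3) = 0.1941 bar.
For a reversible adiabat, W_by_gas = (P₁V₁ − P₂V₂)/(γ−1).
W_by = (263000×0.00197 − 19410×0.00941) / (2/3) = 503.2 J.
Q = 0 ⇒ ΔU = −W_by = -503.2 J.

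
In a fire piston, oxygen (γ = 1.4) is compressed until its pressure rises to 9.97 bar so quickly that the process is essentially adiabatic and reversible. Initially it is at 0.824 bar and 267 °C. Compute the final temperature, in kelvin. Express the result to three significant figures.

Along an adiabat T P^((1−γ)/γ) is constant, so T₂ = T₁ (P₂/P₁)^((γ−1)/γ).
T₁ = 267 °C = 540.1 K.
T₂ = 540.1 × (9.97/0.824)^(0.286) = 1101 K.

T₂ ≈ 1100 K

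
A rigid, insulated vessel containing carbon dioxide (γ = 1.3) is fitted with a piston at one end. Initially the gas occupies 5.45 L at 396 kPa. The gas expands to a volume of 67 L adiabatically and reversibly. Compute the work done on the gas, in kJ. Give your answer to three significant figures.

P₂ = P₁(V₁/V₂)^γ = 396×(5.45/67)^(1.3) = 15.17 kPa.
For a reversible adiabat, W_by_gas = (P₁V₁ − P₂V₂)/(γ−1).
W_by = (396000×0.00545 − 15170×0.067) / (0.3) = 3805 J.
W_on_gas = −W_by = -3805 J.

W ≈ -3.81 kJ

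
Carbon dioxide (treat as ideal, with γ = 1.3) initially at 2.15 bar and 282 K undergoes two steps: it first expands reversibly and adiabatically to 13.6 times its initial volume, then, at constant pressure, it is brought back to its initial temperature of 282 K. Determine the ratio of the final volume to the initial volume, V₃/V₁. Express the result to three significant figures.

V₃/V₁ ≈ 29.8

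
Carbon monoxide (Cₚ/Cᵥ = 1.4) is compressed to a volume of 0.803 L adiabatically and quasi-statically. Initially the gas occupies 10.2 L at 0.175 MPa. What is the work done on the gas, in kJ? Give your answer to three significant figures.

P₂ = P₁(V₁/V₂)^γ = 0.175×(10.2/0.803)^(1.4) = 6.144 MPa.
For a reversible adiabat, W_by_gas = (P₁V₁ − P₂V₂)/(γ−1).
W_by = (175000×0.0102 − 6.144×10^6×0.000803) / (0.4) = -7872 J.
W_on_gas = −W_by = 7872 J.

W ≈ 7.87 kJ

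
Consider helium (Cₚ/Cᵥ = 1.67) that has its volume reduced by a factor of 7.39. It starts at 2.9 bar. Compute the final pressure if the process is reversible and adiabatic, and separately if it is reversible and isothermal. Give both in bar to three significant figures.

adiabatic: 81.9 bar; isothermal: 21.4 bar

Isothermal: P₂ = P₁(V₁/V₂) = 2.9×7.39 = 21.43 bar.
Adiabatic: P₂ = P₁(V₁/V₂)^γ = 2.9×7.39^(1.67) = 81.85 bar.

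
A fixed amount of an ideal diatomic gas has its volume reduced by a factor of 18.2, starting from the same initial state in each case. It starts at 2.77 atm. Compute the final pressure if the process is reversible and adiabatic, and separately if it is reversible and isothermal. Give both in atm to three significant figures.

For a diatomic ideal gas γ = 7/5.
Isothermal: P₂ = P₁(V₁/V₂) = 2.77×18.2 = 50.41 atm.
Adiabatic: P₂ = P₁(V₁/V₂)^γ = 2.77×18.2^(7/5) = 160.9 atm.

adiabatic: 161 atm; isothermal: 50.4 atm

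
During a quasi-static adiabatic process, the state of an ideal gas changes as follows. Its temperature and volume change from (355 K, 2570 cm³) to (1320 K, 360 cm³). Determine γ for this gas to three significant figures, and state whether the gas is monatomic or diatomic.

TV^(γ−1) = const ⇒ γ − 1 = ln(T₂/T₁) / ln(V₁/V₂).
γ = 1 + ln(1320/355) / ln(2570/360) = 1.668.
γ ≈ 1.67 is close to 5/3, so the gas is monatomic.

γ ≈ 1.67; monatomic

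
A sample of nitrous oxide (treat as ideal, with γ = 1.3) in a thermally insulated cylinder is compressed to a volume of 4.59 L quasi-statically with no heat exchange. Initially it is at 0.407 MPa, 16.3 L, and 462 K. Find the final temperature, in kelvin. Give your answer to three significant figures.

Adiabatic: T₁V₁^(γ−1) = T₂V₂^(γ−1) ⇒ T₂ = T₁ (V₁/V₂)^(γ−1).
T₂ = 462 × (16.3/4.59)^(0.3) = 675.7 K.

T₂ ≈ 676 K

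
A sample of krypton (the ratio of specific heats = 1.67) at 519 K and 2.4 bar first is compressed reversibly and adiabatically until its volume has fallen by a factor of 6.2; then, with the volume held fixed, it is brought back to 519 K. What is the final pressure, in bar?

Adiabatic step (PV^γ = const): P₂ = 2.4×6.2^(1.67) = 50.52 bar; T₂ = 519×6.2^(0.67) = 1762 K.
Isochoric: P₃ = P₂(T₃/T₂) = 50.52 × (519/1762) = 14.88 bar.

P₃ ≈ 14.9 bar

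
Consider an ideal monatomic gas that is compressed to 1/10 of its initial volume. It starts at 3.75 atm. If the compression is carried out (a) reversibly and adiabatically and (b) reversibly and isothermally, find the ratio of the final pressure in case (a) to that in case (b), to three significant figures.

For a monatomic ideal gas γ = 5/3.
Isothermal: P_b = P₁(V₁/V₂) = 3.75×10.
Adiabatic: P_a = P₁(V₁/V₂)^γ = 3.75×10^(5/3).
P_a/P_b = (V₁/V₂)^(γ−1) = 10^(2/3) = 4.642.

P_adiabatic / P_isothermal ≈ 4.64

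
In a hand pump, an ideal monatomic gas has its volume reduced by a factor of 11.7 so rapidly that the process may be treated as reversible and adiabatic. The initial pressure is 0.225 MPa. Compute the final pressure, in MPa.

Since PV^γ is constant along a reversible adiabat, P₂ = P₁ (V₁/V₂)^γ.
For a monatomic ideal gas γ = 5/3.
P₂ = 0.225 × 11.7^(5/3) = 13.57 MPa.

P₂ ≈ 13.6 MPa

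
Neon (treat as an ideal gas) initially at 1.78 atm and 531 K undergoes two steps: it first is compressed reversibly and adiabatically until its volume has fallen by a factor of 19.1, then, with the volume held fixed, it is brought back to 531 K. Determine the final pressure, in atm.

For a monatomic ideal gas γ = 5/3.
Adiabatic step (PV^γ = const): P₂ = 1.78×19.1^(5/3) = 242.9 atm; T₂ = 531×19.1^(2/3) = 3794 K.
Isochoric: P₃ = P₂(T₃/T₂) = 242.9 × (531/3794) = 34 atm.

P₃ ≈ 34.0 atm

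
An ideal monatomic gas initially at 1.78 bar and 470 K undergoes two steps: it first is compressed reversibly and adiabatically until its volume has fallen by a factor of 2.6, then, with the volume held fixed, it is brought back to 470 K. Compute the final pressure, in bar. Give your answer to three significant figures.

For a monatomic ideal gas γ = 5/3.
Adiabatic step (PV^γ = const): P₂ = 1.78×2.6^(5/3) = 8.751 bar; T₂ = 470×2.6^(2/3) = 888.7 K.
Isochoric: P₃ = P₂(T₃/T₂) = 8.751 × (470/888.7) = 4.628 bar.

P₃ ≈ 4.63 bar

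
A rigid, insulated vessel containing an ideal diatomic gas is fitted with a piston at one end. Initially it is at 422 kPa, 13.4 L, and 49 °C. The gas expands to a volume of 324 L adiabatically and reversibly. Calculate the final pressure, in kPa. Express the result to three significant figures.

P₂ ≈ 4.88 kPa

Since PV^γ is constant along a reversible adiabat, P₂ = P₁ (V₁/V₂)^γ.
γ = 7/5 for a diatomic ideal gas.
P₂ = 422 × (13.4/324)^(7/5) = 4.881 kPa.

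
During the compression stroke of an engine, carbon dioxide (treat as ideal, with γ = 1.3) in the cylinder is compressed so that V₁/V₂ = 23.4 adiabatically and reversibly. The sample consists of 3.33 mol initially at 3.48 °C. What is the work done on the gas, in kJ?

W ≈ 40.2 kJ

Adiabatic: T₁V₁^(γ−1) = T₂V₂^(γ−1) ⇒ T₂ = T₁ (V₁/V₂)^(γ−1).
T₁ = 3.48 °C = 276.6 K.
T₂ = 276.6 × 23.4^(0.3) = 712.3 K.
Q = 0, so ΔU = W_on_gas = nCᵥΔT with Cᵥ = R/(γ−1) = 27.71 J/(mol·K).
ΔU = 3.33 × 27.71 × (712.3 − 276.6) = 40210 J.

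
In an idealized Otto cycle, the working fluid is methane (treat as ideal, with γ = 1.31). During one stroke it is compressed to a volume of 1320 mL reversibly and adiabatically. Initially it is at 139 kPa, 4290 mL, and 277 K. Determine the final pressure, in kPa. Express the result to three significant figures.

P₂ ≈ 651 kPa

Since PV^γ is constant along a reversible adiabat, P₂ = P₁ (V₁/V₂)^γ.
P₂ = 139 × (4290/1320)^(1.31) = 651 kPa.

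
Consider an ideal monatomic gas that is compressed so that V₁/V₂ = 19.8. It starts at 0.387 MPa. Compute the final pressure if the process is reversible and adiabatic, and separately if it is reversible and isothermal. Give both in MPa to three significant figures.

adiabatic: 56.1 MPa; isothermal: 7.66 MPa

For a monatomic ideal gas γ = 5/3.
Isothermal: P₂ = P₁(V₁/V₂) = 0.387×19.8 = 7.663 MPa.
Adiabatic: P₂ = P₁(V₁/V₂)^γ = 0.387×19.8^(5/3) = 56.08 MPa.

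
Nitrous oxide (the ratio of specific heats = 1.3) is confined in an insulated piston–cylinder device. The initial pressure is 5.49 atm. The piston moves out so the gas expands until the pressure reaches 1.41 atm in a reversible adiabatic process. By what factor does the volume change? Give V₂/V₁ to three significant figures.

V₂/V₁ ≈ 2.85

From PV^γ = const, V₂/V₁ = (P₁/P₂)^(1/γ).
V₂/V₁ = (5.49/1.41)^(0.769) = 2.845.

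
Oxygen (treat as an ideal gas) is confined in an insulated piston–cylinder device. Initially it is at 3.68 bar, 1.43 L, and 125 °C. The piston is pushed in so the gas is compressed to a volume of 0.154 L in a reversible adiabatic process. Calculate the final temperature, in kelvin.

Adiabatic: T₁V₁^(γ−1) = T₂V₂^(γ−1) ⇒ T₂ = T₁ (V₁/V₂)^(γ−1).
γ = 7/5 for a diatomic ideal gas.
T₁ = 125 °C = 398.1 K.
T₂ = 398.1 × (1.43/0.154)^(2/5) = 970.9 K.

T₂ ≈ 971 K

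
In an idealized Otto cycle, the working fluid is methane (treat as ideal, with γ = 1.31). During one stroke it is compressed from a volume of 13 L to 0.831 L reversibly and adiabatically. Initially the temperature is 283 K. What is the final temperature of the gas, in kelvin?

T₂ ≈ 664 K

Adiabatic: T₁V₁^(γ−1) = T₂V₂^(γ−1) ⇒ T₂ = T₁ (V₁/V₂)^(γ−1).
T₂ = 283 × (13/0.831)^(0.31) = 663.8 K.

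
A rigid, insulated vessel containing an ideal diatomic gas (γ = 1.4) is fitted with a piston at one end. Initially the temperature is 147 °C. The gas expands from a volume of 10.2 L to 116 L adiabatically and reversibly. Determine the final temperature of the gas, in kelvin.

T₂ ≈ 159 K

Adiabatic: T₁V₁^(γ−1) = T₂V₂^(γ−1) ⇒ T₂ = T₁ (V₁/V₂)^(γ−1).
T₁ = 147 °C = 420.1 K.
T₂ = 420.1 × (10.2/116)^(0.4) = 158.9 K.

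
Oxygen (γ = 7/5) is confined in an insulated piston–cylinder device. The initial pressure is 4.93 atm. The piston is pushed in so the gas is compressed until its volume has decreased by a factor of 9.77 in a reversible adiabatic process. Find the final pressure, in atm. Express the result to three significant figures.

P₂ ≈ 120 atm

Since PV^γ is constant along a reversible adiabat, P₂ = P₁ (V₁/V₂)^γ.
P₂ = 4.93 × 9.77^(7/5) = 119.9 atm.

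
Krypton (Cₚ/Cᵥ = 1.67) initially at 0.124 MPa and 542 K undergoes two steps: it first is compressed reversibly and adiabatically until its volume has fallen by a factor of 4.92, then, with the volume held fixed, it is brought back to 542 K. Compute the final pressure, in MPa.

P₃ ≈ 0.610 MPa

Adiabatic step (PV^γ = const): P₂ = 0.124×4.92^(1.67) = 1.774 MPa; T₂ = 542×4.92^(0.67) = 1576 K.
Isochoric: P₃ = P₂(T₃/T₂) = 1.774 × (542/1576) = 0.6101 MPa.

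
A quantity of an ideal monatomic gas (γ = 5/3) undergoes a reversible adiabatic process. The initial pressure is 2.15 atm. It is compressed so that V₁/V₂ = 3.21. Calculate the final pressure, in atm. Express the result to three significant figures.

P₂ ≈ 15.0 atm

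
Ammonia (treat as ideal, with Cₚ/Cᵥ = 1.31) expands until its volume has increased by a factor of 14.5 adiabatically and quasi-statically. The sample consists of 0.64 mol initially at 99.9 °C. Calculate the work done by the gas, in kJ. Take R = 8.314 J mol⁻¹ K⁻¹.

W ≈ 3.61 kJ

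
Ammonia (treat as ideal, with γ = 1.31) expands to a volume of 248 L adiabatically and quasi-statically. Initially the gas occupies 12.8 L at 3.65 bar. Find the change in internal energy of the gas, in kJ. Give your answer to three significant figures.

P₂ = P₁(V₁/V₂)^γ = 3.65×(12.8/248)^(1.31) = 0.07516 bar.
For a reversible adiabat, W_by_gas = (P₁V₁ − P₂V₂)/(γ−1).
W_by = (365000×0.0128 − 7516×0.248) / (0.31) = 9058 J.
Q = 0 ⇒ ΔU = −W_by = -9058 J.

ΔU ≈ -9.06 kJ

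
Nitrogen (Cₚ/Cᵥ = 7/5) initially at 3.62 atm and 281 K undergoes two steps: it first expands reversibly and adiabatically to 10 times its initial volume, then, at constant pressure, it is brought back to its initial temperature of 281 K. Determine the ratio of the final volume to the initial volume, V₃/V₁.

Adiabatic step: V₂/V₁ = 10; T₂ = T₁·(1/10)^(2/5) = 111.9 K.
Isobaric step: V₃/V₂ = T₃/T₂ = 281/111.9.
V₃/V₁ = (V₂/V₁)(V₃/V₂) = 10 × (281/111.9) = 25.12.

V₃/V₁ ≈ 25.1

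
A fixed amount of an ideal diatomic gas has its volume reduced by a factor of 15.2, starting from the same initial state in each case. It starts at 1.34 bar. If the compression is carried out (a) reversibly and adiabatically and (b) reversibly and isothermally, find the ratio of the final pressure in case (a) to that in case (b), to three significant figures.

For a diatomic ideal gas γ = 7/5.
Isothermal: P_b = P₁(V₁/V₂) = 1.34×15.2.
Adiabatic: P_a = P₁(V₁/V₂)^γ = 1.34×15.2^(7/5).
P_a/P_b = (V₁/V₂)^(γ−1) = 15.2^(2/5) = 2.97.

P_adiabatic / P_isothermal ≈ 2.97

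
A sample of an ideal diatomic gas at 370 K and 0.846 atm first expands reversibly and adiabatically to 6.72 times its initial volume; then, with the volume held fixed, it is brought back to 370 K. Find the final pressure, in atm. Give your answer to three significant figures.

For a diatomic ideal gas γ = 7/5.
Adiabatic step (PV^γ = const): P₂ = 0.846×(1/6.72)^(7/5) = 0.05876 atm; T₂ = 370×(1/6.72)^(2/5) = 172.7 K.
Isochoric: P₃ = P₂(T₃/T₂) = 0.05876 × (370/172.7) = 0.1259 atm.

P₃ ≈ 0.126 atm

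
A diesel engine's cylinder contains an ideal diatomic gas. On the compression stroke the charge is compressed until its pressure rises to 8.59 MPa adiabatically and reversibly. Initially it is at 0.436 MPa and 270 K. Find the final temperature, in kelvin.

T₂ ≈ 633 K

Along an adiabat T P^((1−γ)/γ) is constant, so T₂ = T₁ (P₂/P₁)^((γ−1)/γ).
For a diatomic ideal gas γ = 7/5, so (γ−1)/γ = 2/7.
T₂ = 270 × (8.59/0.436)^(2/7) = 632.7 K.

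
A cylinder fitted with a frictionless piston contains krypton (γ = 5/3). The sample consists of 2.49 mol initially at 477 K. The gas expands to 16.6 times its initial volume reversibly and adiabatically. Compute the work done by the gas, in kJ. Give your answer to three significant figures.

For a reversible adiabat TV^(γ−1) is constant, so T₂ = T₁ (V₁/V₂)^(γ−1).
T₂ = 477 × (1/16.6)^(2/3) = 73.3 K.
Q = 0, so ΔU = W_on_gas = nCᵥΔT with Cᵥ = R/(γ−1) = 12.47 J/(mol·K).
ΔU = 2.49 × 12.47 × (73.3 − 477) = -12540 J.
Work done by the gas = −ΔU = 12540 J.

W ≈ 12.5 kJ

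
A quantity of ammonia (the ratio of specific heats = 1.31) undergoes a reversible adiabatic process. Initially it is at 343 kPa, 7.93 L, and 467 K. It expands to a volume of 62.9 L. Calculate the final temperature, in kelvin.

For a reversible adiabat TV^(γ−1) is constant, so T₂ = T₁ (V₁/V₂)^(γ−1).
T₂ = 467 × (7.93/62.9)^(0.31) = 245.8 K.

T₂ ≈ 246 K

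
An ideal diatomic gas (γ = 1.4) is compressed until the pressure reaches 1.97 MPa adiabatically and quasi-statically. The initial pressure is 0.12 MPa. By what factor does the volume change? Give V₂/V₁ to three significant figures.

V₂/V₁ ≈ 0.136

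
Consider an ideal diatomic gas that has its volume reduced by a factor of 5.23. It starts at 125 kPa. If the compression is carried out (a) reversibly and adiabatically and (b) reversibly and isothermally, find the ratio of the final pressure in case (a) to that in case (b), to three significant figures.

P_adiabatic / P_isothermal ≈ 1.94

For a diatomic ideal gas γ = 7/5.
Isothermal: P_b = P₁(V₁/V₂) = 125×5.23.
Adiabatic: P_a = P₁(V₁/V₂)^γ = 125×5.23^(7/5).
P_a/P_b = (V₁/V₂)^(γ−1) = 5.23^(2/5) = 1.938.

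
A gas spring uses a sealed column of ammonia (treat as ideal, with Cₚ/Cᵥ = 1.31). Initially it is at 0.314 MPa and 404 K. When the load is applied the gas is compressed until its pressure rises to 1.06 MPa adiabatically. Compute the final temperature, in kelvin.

Adiabatic: T₂/T₁ = (P₂/P₁)^((γ−1)/γ).
T₂ = 404 × (1.06/0.314)^(0.237) = 538.8 K.

T₂ ≈ 539 K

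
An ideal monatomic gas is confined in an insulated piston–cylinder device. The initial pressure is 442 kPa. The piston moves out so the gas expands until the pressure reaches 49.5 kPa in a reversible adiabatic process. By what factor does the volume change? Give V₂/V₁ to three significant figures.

From PV^γ = const, V₂/V₁ = (P₁/P₂)^(1/γ).
For a monatomic ideal gas γ = 5/3.
V₂/V₁ = (442/49.5)^(3/5) = 3.72.

V₂/V₁ ≈ 3.72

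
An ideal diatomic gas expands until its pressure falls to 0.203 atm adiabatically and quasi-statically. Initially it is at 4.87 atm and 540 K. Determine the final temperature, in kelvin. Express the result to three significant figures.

Adiabatic: T₂/T₁ = (P₂/P₁)^((γ−1)/γ).
For a diatomic ideal gas γ = 7/5, so (γ−1)/γ = 2/7.
T₂ = 540 × (0.203/4.87)^(2/7) = 217.8 K.

T₂ ≈ 218 K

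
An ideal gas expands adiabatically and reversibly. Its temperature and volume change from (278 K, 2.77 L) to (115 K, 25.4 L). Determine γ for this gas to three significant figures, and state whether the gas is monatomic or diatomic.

γ ≈ 1.40; diatomic

TV^(γ−1) = const ⇒ γ − 1 = ln(T₂/T₁) / ln(V₁/V₂).
γ = 1 + ln(115/278) / ln(2.77/25.4) = 1.398.
γ ≈ 1.40 is close to 7/5, so the gas is diatomic.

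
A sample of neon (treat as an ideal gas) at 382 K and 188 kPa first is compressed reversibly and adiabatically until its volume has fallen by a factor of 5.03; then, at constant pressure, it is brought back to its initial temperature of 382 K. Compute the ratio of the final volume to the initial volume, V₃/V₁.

For a monatomic ideal gas γ = 5/3.
Adiabatic step: V₂/V₁ = 0.1988; T₂ = T₁·5.03^(2/3) = 1121 K.
Isobaric step: V₃/V₂ = T₃/T₂ = 382/1121.
V₃/V₁ = (V₂/V₁)(V₃/V₂) = 0.1988 × (382/1121) = 0.06772.

V₃/V₁ ≈ 0.0677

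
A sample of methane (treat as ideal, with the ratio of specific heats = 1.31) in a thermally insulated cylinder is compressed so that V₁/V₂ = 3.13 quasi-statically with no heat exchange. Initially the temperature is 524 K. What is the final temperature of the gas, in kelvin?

Adiabatic: T₁V₁^(γ−1) = T₂V₂^(γ−1) ⇒ T₂ = T₁ (V₁/V₂)^(γ−1).
T₂ = 524 × 3.13^(0.31) = 746.4 K.

T₂ ≈ 746 K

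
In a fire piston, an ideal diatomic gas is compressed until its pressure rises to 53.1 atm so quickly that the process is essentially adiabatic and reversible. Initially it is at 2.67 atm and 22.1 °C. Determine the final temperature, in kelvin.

Along an adiabat T P^((1−γ)/γ) is constant, so T₂ = T₁ (P₂/P₁)^((γ−1)/γ).
For a diatomic ideal gas γ = 7/5, so (γ−1)/γ = 2/7.
T₁ = 22.1 °C = 295.2 K.
T₂ = 295.2 × (53.1/2.67)^(2/7) = 693.8 K.

T₂ ≈ 694 K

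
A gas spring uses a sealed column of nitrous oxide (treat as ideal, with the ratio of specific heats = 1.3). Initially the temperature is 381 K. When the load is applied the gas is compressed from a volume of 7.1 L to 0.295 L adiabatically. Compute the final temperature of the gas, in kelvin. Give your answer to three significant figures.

T₂ ≈ 989 K

Adiabatic: T₁V₁^(γ−1) = T₂V₂^(γ−1) ⇒ T₂ = T₁ (V₁/V₂)^(γ−1).
T₂ = 381 × (7.1/0.295)^(0.3) = 989.4 K.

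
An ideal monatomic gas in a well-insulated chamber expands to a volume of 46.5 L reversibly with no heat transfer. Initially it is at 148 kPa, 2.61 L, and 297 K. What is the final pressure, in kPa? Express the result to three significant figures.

P₂ ≈ 1.22 kPa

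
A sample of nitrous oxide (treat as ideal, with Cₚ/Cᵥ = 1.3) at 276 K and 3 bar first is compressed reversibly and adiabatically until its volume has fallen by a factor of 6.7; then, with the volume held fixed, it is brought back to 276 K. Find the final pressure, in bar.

Adiabatic step (PV^γ = const): P₂ = 3×6.7^(1.3) = 35.56 bar; T₂ = 276×6.7^(0.3) = 488.4 K.
Isochoric: P₃ = P₂(T₃/T₂) = 35.56 × (276/488.4) = 20.1 bar.

P₃ ≈ 20.1 bar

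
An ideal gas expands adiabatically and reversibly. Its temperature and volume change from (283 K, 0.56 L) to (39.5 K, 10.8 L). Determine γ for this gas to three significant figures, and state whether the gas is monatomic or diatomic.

TV^(γ−1) = const ⇒ γ − 1 = ln(T₂/T₁) / ln(V₁/V₂).
γ = 1 + ln(39.5/283) / ln(0.56/10.8) = 1.665.
γ ≈ 1.67 is close to 5/3, so the gas is monatomic.

γ ≈ 1.67; monatomic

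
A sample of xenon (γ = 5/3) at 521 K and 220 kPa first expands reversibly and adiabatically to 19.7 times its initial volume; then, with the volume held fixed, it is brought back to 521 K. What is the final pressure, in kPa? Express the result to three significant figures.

Adiabatic step (PV^γ = const): P₂ = 220×(1/19.7)^(5/3) = 1.531 kPa; T₂ = 521×(1/19.7)^(2/3) = 71.43 K.
Isochoric: P₃ = P₂(T₃/T₂) = 1.531 × (521/71.43) = 11.17 kPa.

P₃ ≈ 11.2 kPa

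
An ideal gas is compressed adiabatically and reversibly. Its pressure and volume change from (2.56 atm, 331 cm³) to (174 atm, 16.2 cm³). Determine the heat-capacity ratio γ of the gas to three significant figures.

γ ≈ 1.40

PV^γ = const ⇒ γ = ln(P₂/P₁) / ln(V₁/V₂).
γ = ln(174/2.56) / ln(331/16.2) = 1.398.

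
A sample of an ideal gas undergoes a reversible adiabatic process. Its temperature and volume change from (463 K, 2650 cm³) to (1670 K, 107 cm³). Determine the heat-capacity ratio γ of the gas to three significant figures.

TV^(γ−1) = const ⇒ γ − 1 = ln(T₂/T₁) / ln(V₁/V₂).
γ = 1 + ln(1670/463) / ln(2650/107) = 1.4.

γ ≈ 1.40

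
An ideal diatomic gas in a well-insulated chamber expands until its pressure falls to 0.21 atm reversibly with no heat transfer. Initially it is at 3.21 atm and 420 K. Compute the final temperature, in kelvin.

T₂ ≈ 193 K

Adiabatic: T₂/T₁ = (P₂/P₁)^((γ−1)/γ).
For a diatomic ideal gas γ = 7/5, so (γ−1)/γ = 2/7.
T₂ = 420 × (0.21/3.21)^(2/7) = 192.7 K.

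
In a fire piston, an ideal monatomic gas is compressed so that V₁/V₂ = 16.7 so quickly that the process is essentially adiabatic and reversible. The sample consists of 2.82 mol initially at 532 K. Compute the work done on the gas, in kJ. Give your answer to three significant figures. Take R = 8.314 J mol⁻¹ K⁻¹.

Adiabatic: T₁V₁^(γ−1) = T₂V₂^(γ−1) ⇒ T₂ = T₁ (V₁/V₂)^(γ−1).
γ = 5/3 for a monatomic ideal gas, so γ−1 = 2/3.
T₂ = 532 × 16.7^(2/3) = 3476 K.
Q = 0, so ΔU = W_on_gas = nCᵥΔT with Cᵥ = R/(γ−1) = 12.47 J/(mol·K).
ΔU = 2.82 × 12.47 × (3476 − 532) = 103500 J.

W ≈ 104 kJ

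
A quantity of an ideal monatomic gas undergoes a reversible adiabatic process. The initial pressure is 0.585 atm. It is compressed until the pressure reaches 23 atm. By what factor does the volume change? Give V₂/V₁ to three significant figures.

From PV^γ = const, V₂/V₁ = (P₁/P₂)^(1/γ).
For a monatomic ideal gas γ = 5/3.
V₂/V₁ = (0.585/23)^(3/5) = 0.1105.

V₂/V₁ ≈ 0.110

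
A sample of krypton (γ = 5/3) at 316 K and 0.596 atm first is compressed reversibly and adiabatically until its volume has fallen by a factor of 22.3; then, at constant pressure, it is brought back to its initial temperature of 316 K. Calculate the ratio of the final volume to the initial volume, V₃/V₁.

V₃/V₁ ≈ 0.00566

Adiabatic step: V₂/V₁ = 0.04484; T₂ = T₁·22.3^(2/3) = 2504 K.
Isobaric step: V₃/V₂ = T₃/T₂ = 316/2504.
V₃/V₁ = (V₂/V₁)(V₃/V₂) = 0.04484 × (316/2504) = 0.00566.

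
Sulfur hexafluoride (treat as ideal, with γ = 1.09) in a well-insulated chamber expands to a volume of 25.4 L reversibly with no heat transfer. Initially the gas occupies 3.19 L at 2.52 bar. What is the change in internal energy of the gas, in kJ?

P₂ = P₁(V₁/V₂)^γ = 2.52×(3.19/25.4)^(1.09) = 0.2626 bar.
For a reversible adiabat, W_by_gas = (P₁V₁ − P₂V₂)/(γ−1).
W_by = (252000×0.00319 − 26260×0.0254) / (0.09) = 1521 J.
Q = 0 ⇒ ΔU = −W_by = -1521 J.

ΔU ≈ -1.52 kJ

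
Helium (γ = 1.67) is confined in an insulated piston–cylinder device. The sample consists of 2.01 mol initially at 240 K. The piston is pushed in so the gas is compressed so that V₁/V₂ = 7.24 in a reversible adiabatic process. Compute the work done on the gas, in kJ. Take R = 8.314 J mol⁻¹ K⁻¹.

W ≈ 16.6 kJ

For a reversible adiabat TV^(γ−1) is constant, so T₂ = T₁ (V₁/V₂)^(γ−1).
T₂ = 240 × 7.24^(0.67) = 904.1 K.
Q = 0, so ΔU = W_on_gas = nCᵥΔT with Cᵥ = R/(γ−1) = 12.41 J/(mol·K).
ΔU = 2.01 × 12.41 × (904.1 − 240) = 16570 J.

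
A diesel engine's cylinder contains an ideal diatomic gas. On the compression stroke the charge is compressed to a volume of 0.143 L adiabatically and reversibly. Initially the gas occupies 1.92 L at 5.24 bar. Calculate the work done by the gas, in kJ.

W ≈ -4.59 kJ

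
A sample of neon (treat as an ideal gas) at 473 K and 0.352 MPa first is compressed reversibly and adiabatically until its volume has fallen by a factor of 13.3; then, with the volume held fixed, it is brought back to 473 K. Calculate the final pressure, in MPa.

For a monatomic ideal gas γ = 5/3.
Adiabatic step (PV^γ = const): P₂ = 0.352×13.3^(5/3) = 26.28 MPa; T₂ = 473×13.3^(2/3) = 2655 K.
Isochoric: P₃ = P₂(T₃/T₂) = 26.28 × (473/2655) = 4.682 MPa.

P₃ ≈ 4.68 MPa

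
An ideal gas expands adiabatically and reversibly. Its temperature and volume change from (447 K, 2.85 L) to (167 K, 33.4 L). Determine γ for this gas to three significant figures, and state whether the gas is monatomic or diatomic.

γ ≈ 1.40; diatomic

TV^(γ−1) = const ⇒ γ − 1 = ln(T₂/T₁) / ln(V₁/V₂).
γ = 1 + ln(167/447) / ln(2.85/33.4) = 1.4.
γ ≈ 1.40 is close to 7/5, so the gas is diatomic.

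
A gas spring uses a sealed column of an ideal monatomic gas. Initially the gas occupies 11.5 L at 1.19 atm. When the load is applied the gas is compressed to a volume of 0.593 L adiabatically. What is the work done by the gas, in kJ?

γ = 5/3 for a monatomic ideal gas.
P₂ = P₁(V₁/V₂)^γ = 1.19×(11.5/0.593)^(5/3) = 166.6 atm.
For a reversible adiabat, W_by_gas = (P₁V₁ − P₂V₂)/(γ−1).
W_by = (120600×0.0115 − 1.688×10^7×0.000593) / (2/3) = -12930 J.

W ≈ -12.9 kJ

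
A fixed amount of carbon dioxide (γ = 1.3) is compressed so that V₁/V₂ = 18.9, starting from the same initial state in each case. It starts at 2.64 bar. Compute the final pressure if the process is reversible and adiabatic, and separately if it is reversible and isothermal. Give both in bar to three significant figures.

Isothermal: P₂ = P₁(V₁/V₂) = 2.64×18.9 = 49.9 bar.
Adiabatic: P₂ = P₁(V₁/V₂)^γ = 2.64×18.9^(1.3) = 120.5 bar.

adiabatic: 121 bar; isothermal: 49.9 bar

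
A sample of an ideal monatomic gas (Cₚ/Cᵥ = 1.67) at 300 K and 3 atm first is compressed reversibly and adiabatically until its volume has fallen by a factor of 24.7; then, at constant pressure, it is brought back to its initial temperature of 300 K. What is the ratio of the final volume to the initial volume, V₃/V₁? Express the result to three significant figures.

Adiabatic step: V₂/V₁ = 0.04049; T₂ = T₁·24.7^(0.67) = 2572 K.
Isobaric step: V₃/V₂ = T₃/T₂ = 300/2572.
V₃/V₁ = (V₂/V₁)(V₃/V₂) = 0.04049 × (300/2572) = 0.004723.

V₃/V₁ ≈ 0.00472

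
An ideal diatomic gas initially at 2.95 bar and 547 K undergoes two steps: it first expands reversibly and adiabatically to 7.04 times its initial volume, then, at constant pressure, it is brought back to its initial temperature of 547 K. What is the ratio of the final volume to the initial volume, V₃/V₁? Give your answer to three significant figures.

For a diatomic ideal gas γ = 7/5.
Adiabatic step: V₂/V₁ = 7.04; T₂ = T₁·(1/7.04)^(2/5) = 250.6 K.
Isobaric step: V₃/V₂ = T₃/T₂ = 547/250.6.
V₃/V₁ = (V₂/V₁)(V₃/V₂) = 7.04 × (547/250.6) = 15.37.

V₃/V₁ ≈ 15.4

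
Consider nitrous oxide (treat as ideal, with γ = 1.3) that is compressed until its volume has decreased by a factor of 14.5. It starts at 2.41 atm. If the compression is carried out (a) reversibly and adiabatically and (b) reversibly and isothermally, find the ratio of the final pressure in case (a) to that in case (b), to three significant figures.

Isothermal: P_b = P₁(V₁/V₂) = 2.41×14.5.
Adiabatic: P_a = P₁(V₁/V₂)^γ = 2.41×14.5^(1.3).
P_a/P_b = (V₁/V₂)^(γ−1) = 14.5^(0.3) = 2.231.

P_adiabatic / P_isothermal ≈ 2.23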